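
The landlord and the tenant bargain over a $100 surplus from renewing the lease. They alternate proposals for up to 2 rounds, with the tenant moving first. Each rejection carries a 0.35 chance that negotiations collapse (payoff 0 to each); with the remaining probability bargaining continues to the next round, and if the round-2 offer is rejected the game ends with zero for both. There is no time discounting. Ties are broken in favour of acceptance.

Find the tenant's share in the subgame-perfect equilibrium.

35

Round 2 (the landlord proposes): the tenant will accept anything ≥ 0, so the landlord offers 0 and keeps 100.
Round 1 (the tenant proposes): rejecting gives the landlord an expected 0.65 × 100 = 65. The tenant offers 65 and keeps 100 − 65 = 35.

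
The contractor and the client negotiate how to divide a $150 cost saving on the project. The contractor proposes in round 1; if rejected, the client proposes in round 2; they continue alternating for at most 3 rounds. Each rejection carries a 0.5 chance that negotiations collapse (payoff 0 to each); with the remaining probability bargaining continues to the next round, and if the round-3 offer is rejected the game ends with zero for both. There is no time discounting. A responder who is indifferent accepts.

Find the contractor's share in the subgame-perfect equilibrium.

Round 3 (the contractor proposes): rejection yields 0 for the client; the contractor offers 0 and keeps 150.
Round 2 (the client proposes): rejecting gives the contractor an expected 0.5 × 150 = 75. The client offers 75 and keeps 150 − 75 = 75.
Round 1 (the contractor proposes): rejecting gives the client an expected 0.5 × 75 = 37.5. The contractor offers 37.5 and keeps 150 − 37.5 = 112.5.

112.5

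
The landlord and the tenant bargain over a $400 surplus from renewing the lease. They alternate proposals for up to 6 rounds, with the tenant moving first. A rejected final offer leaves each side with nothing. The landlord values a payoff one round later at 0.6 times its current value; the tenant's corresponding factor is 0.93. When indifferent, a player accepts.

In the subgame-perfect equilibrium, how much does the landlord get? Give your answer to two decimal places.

Round 6 (the landlord proposes): rejection yields 0 for the tenant; the landlord offers 0 and keeps 400.
Round 5 (the tenant proposes): the landlord can get 400 next round, worth 0.6 × 400 = 240 now; the tenant offers that and keeps 160.
Round 4 (the landlord proposes): the tenant can get 160 next round, worth 0.93 × 160 = 148.8 now; the landlord offers that and keeps 251.2.
Round 3 (the tenant proposes): the landlord can get 251.2 next round, worth 0.6 × 251.2 = 150.72 now, so the tenant offers 150.72, keeping 249.28.
Round 2 (the landlord proposes): the tenant can get 249.28 next round, worth 0.93 × 249.28 = 231.8304 now; the landlord offers that and keeps 168.1696.
Round 1 (the tenant proposes): the landlord can get 168.1696 next round, worth 0.6 × 168.1696 = 100.90176 now, so the tenant offers 100.90176, keeping 299.09824.

100.90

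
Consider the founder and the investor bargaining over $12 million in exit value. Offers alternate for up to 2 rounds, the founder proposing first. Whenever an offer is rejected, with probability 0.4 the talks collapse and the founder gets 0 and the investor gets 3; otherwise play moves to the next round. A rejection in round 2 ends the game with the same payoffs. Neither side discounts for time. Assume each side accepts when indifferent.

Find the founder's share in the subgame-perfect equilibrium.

3.6

By backward induction:
Round 2 (the investor proposes): rejection yields 0 for the founder; the investor offers 0 and keeps 12.
Round 1 (the founder proposes): rejecting gives the investor an expected 0.6 × 12 + 0.4 × 3 = 8.4, so the founder offers 8.4, keeping 3.6.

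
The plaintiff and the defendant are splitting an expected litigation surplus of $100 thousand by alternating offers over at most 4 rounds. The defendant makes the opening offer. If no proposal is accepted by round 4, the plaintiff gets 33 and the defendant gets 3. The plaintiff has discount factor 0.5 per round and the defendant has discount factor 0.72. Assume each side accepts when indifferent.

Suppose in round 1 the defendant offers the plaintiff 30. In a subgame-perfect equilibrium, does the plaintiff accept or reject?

Round 4 (the plaintiff proposes): the defendant gets 3 if talks fail, so the plaintiff offers 3 and keeps 97.
Round 3 (the defendant proposes): the plaintiff can get 97 next round, worth 0.5 × 97 = 48.5 now. The defendant offers 48.5 and keeps 100 − 48.5 = 51.5.
Round 2 (the plaintiff proposes): the defendant can get 51.5 next round, worth 0.72 × 51.5 = 37.08 now. The plaintiff offers 37.08 and keeps 100 − 37.08 = 62.92.
So by rejecting in round 1, the plaintiff gets 62.92 next round, worth 0.5 × 62.92 = 31.46 now.
Offer 30 < 31.46, so the plaintiff rejects.

Reject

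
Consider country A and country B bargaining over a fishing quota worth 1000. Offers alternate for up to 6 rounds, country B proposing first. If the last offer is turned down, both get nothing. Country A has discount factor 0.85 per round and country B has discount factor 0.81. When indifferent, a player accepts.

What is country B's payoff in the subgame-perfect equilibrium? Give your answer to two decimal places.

324.38

Round 6 (country A proposes): country B will accept anything ≥ 0, so country A offers 0 and keeps 1000.
Round 5 (country B proposes): country A can get 1000 next round, worth 0.85 × 1000 = 850 now; country B offers that and keeps 150.
Round 4 (country A proposes): country B can get 150 next round, worth 0.81 × 150 = 121.5 now; country A offers that and keeps 878.5.
Round 3 (country B proposes): country A can get 878.5 next round, worth 0.85 × 878.5 = 746.725 now. Country B offers 746.725 and keeps 1000 − 746.725 = 253.275.
Round 2 (country A proposes): country B can get 253.275 next round, worth 0.81 × 253.275 = 205.15275 now. Country A offers 205.15275 and keeps 1000 − 205.15275 = 794.84725.
Round 1 (country B proposes): country A can get 794.84725 next round, worth 0.85 × 794.84725 = 675.6201625 now. Country B offers 675.6201625 and keeps 1000 − 675.6201625 = 324.3798375.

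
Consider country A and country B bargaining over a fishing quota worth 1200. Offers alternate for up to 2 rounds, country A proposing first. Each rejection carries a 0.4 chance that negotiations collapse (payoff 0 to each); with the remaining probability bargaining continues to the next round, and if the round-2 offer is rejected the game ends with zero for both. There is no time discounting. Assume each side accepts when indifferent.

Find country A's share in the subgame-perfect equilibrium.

Round 2 (country B proposes): country A will accept anything ≥ 0, so country B offers 0 and keeps 1200.
Round 1 (country A proposes): rejecting gives country B an expected 0.6 × 1200 = 720. Country A offers 720 and keeps 1200 − 720 = 480.

480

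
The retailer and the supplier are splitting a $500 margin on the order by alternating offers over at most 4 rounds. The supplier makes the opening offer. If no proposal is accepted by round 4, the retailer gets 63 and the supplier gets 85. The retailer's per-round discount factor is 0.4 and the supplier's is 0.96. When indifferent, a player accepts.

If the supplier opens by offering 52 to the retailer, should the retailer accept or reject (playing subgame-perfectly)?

Reject

Work out the retailer's continuation value if the offer is rejected.
Round 4 (the retailer proposes): the supplier gets 85 if talks fail, so the retailer offers 85 and keeps 415.
Round 3 (the supplier proposes): the retailer can get 415 next round, worth 0.4 × 415 = 166 now; the supplier offers that and keeps 334.
Round 2 (the retailer proposes): the supplier can get 334 next round, worth 0.96 × 334 = 320.64 now; the retailer offers that and keeps 179.36.
So by rejecting in round 1, the retailer gets 179.36 next round, worth 0.4 × 179.36 = 71.744 now.
Offer 52 < 71.744, so the retailer rejects.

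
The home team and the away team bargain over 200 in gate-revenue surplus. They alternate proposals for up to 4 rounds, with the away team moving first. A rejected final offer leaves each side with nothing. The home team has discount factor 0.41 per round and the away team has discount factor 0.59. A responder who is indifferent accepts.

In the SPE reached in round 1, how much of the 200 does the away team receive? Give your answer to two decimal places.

Work backward from the last round.
Round 4 (the home team proposes): the away team will accept anything ≥ 0, so the home team offers 0 and keeps 200.
Round 3 (the away team proposes): the home team can get 200 next round, worth 0.41 × 200 = 82 now; the away team offers that and keeps 118.
Round 2 (the home team proposes): the away team can get 118 next round, worth 0.59 × 118 = 69.62 now. The home team offers 69.62 and keeps 200 − 69.62 = 130.38.
Round 1 (the away team proposes): the home team can get 130.38 next round, worth 0.41 × 130.38 = 53.4558 now; the away team offers that and keeps 146.5442.

146.54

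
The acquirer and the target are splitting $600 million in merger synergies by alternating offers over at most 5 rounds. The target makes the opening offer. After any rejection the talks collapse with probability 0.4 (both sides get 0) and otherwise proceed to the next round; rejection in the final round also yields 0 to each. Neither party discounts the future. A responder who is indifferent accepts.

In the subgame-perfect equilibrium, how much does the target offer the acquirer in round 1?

Round 5 (the target proposes): rejection yields 0 for the acquirer; the target offers 0 and keeps 600.
Round 4 (the acquirer proposes): rejecting gives the target an expected 0.6 × 600 = 360, so the acquirer offers 360, keeping 240.
Round 3 (the target proposes): rejecting gives the acquirer an expected 0.6 × 240 = 144. The target offers 144 and keeps 600 − 144 = 456.
Round 2 (the acquirer proposes): rejecting gives the target an expected 0.6 × 456 = 273.6; the acquirer offers that and keeps 326.4.
Round 1 (the target proposes): rejecting gives the acquirer an expected 0.6 × 326.4 = 195.84; the target offers that and keeps 404.16.

195.84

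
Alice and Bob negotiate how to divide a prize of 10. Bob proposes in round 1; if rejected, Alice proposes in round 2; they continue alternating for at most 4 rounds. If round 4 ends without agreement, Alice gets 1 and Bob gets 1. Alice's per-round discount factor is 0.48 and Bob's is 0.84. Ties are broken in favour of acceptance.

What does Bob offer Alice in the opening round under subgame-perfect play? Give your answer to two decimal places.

2.51

Round 4 (Alice proposes): Bob gets 1 if talks fail, so Alice offers 1 and keeps 9.
Round 3 (Bob proposes): Alice can get 9 next round, worth 0.48 × 9 = 4.32 now. Bob offers 4.32 and keeps 10 − 4.32 = 5.68.
Round 2 (Alice proposes): Bob can get 5.68 next round, worth 0.84 × 5.68 = 4.7712 now; Alice offers that and keeps 5.2288.
Round 1 (Bob proposes): Alice can get 5.2288 next round, worth 0.48 × 5.2288 = 2.509824 now, so Bob offers 2.509824, keeping 7.490176.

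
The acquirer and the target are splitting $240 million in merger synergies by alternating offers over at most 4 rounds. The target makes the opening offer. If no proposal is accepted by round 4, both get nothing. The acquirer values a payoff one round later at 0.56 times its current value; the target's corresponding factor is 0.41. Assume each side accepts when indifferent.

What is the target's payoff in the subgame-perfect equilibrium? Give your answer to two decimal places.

Solve by backward induction from round 4.
Round 4 (the acquirer proposes): the target will accept anything ≥ 0, so the acquirer offers 0 and keeps 240.
Round 3 (the target proposes): the acquirer can get 240 next round, worth 0.56 × 240 = 134.4 now; the target offers that and keeps 105.6.
Round 2 (the acquirer proposes): the target can get 105.6 next round, worth 0.41 × 105.6 = 43.296 now, so the acquirer offers 43.296, keeping 196.704.
Round 1 (the target proposes): the acquirer can get 196.704 next round, worth 0.56 × 196.704 = 110.15424 now; the target offers that and keeps 129.84576.

129.85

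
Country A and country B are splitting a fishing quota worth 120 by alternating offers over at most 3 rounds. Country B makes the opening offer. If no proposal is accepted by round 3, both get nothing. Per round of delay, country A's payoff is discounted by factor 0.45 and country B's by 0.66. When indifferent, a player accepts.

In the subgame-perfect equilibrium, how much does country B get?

By backward induction:
Round 3 (country B proposes): country A will accept anything ≥ 0, so country B offers 0 and keeps 120.
Round 2 (country A proposes): country B can get 120 next round, worth 0.66 × 120 = 79.2 now. Country A offers 79.2 and keeps 120 − 79.2 = 40.8.
Round 1 (country B proposes): country A can get 40.8 next round, worth 0.45 × 40.8 = 18.36 now. Country B offers 18.36 and keeps 120 − 18.36 = 101.64.

101.64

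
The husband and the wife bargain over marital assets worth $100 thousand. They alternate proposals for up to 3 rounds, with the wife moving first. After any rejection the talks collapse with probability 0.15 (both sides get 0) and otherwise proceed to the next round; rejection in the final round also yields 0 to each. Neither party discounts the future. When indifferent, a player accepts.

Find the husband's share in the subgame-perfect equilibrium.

Round 3 (the wife proposes): rejection yields 0 for the husband; the wife offers 0 and keeps 100.
Round 2 (the husband proposes): rejecting gives the wife an expected 0.85 × 100 = 85. The husband offers 85 and keeps 100 − 85 = 15.
Round 1 (the wife proposes): rejecting gives the husband an expected 0.85 × 15 = 12.75. The wife offers 12.75 and keeps 100 − 12.75 = 87.25.

12.75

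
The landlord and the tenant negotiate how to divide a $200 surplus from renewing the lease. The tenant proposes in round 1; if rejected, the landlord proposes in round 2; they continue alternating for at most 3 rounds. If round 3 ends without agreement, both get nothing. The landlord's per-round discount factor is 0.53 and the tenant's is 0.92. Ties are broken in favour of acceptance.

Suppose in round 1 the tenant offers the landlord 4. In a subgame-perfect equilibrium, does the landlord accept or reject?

Round 3 (the tenant proposes): rejection yields 0 for the landlord; the tenant offers 0 and keeps 200.
Round 2 (the landlord proposes): the tenant can get 200 next round, worth 0.92 × 200 = 184 now. The landlord offers 184 and keeps 200 − 184 = 16.
So by rejecting in round 1, the landlord gets 16 next round, worth 0.53 × 16 = 8.48 now.
Offer 4 < 8.48, so the landlord rejects.

Reject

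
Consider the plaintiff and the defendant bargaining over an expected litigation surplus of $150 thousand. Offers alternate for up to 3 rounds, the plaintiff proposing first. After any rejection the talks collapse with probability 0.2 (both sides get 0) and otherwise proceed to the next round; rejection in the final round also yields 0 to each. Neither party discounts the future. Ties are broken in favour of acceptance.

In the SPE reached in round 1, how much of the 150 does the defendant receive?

By backward induction:
Round 3 (the plaintiff proposes): the defendant will accept anything ≥ 0, so the plaintiff offers 0 and keeps 150.
Round 2 (the defendant proposes): rejecting gives the plaintiff an expected 0.8 × 150 = 120, so the defendant offers 120, keeping 30.
Round 1 (the plaintiff proposes): rejecting gives the defendant an expected 0.8 × 30 = 24. The plaintiff offers 24 and keeps 150 − 24 = 126.

24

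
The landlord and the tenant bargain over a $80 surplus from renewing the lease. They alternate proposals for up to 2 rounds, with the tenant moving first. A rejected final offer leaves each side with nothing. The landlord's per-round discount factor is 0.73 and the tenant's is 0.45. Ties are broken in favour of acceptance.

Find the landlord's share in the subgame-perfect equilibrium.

Round 2 (the landlord proposes): the tenant will accept anything ≥ 0, so the landlord offers 0 and keeps 80.
Round 1 (the tenant proposes): the landlord can get 80 next round, worth 0.73 × 80 = 58.4 now. The tenant offers 58.4 and keeps 80 − 58.4 = 21.6.

58.4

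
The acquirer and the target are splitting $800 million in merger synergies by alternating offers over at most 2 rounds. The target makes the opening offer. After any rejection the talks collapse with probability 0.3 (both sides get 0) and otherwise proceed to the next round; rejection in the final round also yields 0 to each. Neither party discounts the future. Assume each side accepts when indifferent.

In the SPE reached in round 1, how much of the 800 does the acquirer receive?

560

Round 2 (the acquirer proposes): rejection yields 0 for the target; the acquirer offers 0 and keeps 800.
Round 1 (the target proposes): rejecting gives the acquirer an expected 0.7 × 800 = 560; the target offers that and keeps 240.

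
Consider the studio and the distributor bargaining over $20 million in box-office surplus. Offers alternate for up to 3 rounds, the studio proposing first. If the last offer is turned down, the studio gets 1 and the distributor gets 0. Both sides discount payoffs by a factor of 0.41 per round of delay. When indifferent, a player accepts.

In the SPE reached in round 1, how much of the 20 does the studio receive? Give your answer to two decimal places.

Round 3 (the studio proposes): the distributor will accept anything ≥ 0, so the studio offers 0 and keeps 20.
Round 2 (the distributor proposes): the studio can get 20 next round, worth 0.41 × 20 = 8.2 now, so the distributor offers 8.2, keeping 11.8.
Round 1 (the studio proposes): the distributor can get 11.8 next round, worth 0.41 × 11.8 = 4.838 now, so the studio offers 4.838, keeping 15.162.

15.16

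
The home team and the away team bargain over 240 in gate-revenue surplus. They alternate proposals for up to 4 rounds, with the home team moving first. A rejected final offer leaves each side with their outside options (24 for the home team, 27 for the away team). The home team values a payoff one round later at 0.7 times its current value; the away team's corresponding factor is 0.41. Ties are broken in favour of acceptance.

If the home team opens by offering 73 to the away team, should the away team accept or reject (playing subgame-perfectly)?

Round 4 (the away team proposes): the home team gets 24 if talks fail, so the away team offers 24 and keeps 216.
Round 3 (the home team proposes): the away team can get 216 next round, worth 0.41 × 216 = 88.56 now, so the home team offers 88.56, keeping 151.44.
Round 2 (the away team proposes): the home team can get 151.44 next round, worth 0.7 × 151.44 = 106.008 now; the away team offers that and keeps 133.992.
So by rejecting in round 1, the away team gets 133.992 next round, worth 0.41 × 133.992 = 54.93672 now.
Offer 73 ≥ 54.93672, so the away team accepts.

Accept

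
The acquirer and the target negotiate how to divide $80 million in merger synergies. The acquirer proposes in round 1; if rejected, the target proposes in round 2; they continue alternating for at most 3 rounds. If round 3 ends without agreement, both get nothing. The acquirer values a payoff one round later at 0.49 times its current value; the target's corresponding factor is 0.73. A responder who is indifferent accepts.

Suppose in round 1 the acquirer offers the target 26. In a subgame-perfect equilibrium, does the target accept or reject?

Reject

Work out the target's continuation value if the offer is rejected.
Round 3 (the acquirer proposes): rejection yields 0 for the target; the acquirer offers 0 and keeps 80.
Round 2 (the target proposes): the acquirer can get 80 next round, worth 0.49 × 80 = 39.2 now. The target offers 39.2 and keeps 80 − 39.2 = 40.8.
So by rejecting in round 1, the target gets 40.8 next round, worth 0.73 × 40.8 = 29.784 now.
Offer 26 < 29.784, so the target rejects.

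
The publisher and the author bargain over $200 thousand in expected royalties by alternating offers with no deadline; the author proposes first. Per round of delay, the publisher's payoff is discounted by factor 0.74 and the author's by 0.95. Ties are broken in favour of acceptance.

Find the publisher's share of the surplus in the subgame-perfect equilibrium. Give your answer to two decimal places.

24.92

When the author proposes, the publisher accepts any offer worth at least 0.74 times what the publisher would get by proposing next round; and vice versa.
This gives x = 200 − 0.74y and y = 200 − 0.95x, where x and y are each side's share when it proposes.
Hence (1 − 0.74·0.95)x = 200(1 − 0.74), i.e. 0.297·x = 52.
x ≈ 175.0842; the publisher's share is 200 − x ≈ 24.9158.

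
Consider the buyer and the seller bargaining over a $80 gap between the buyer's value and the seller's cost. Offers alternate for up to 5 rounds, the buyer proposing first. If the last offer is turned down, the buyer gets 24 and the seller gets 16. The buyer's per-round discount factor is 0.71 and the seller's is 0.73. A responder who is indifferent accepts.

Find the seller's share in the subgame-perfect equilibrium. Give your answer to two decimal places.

Round 5 (the buyer proposes): the seller gets 16 if talks fail, so the buyer offers 16 and keeps 64.
Round 4 (the seller proposes): the buyer can get 64 next round, worth 0.71 × 64 = 45.44 now; the seller offers that and keeps 34.56.
Round 3 (the buyer proposes): the seller can get 34.56 next round, worth 0.73 × 34.56 = 25.2288 now, so the buyer offers 25.2288, keeping 54.7712.
Round 2 (the seller proposes): the buyer can get 54.7712 next round, worth 0.71 × 54.7712 = 38.887552 now; the seller offers that and keeps 41.112448.
Round 1 (the buyer proposes): the seller can get 41.112448 next round, worth 0.73 × 41.112448 = 30.01208704 now; the buyer offers that and keeps 49.98791296.

30.01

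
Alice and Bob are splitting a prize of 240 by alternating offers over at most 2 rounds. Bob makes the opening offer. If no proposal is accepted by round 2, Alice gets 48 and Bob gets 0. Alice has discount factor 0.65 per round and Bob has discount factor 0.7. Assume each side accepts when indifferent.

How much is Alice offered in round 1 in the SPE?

Round 2 (Alice proposes): rejection yields 0 for Bob; Alice offers 0 and keeps 240.
Round 1 (Bob proposes): Alice can get 240 next round, worth 0.65 × 240 = 156 now. Bob offers 156 and keeps 240 − 156 = 84.

156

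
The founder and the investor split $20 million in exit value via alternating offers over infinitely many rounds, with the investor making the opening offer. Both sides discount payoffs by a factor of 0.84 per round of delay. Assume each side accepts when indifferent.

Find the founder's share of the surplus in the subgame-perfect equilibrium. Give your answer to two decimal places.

When the investor proposes, the founder accepts any offer worth at least 0.84 times what the founder would get by proposing next round; and vice versa.
This gives x = 20 − 0.84y and y = 20 − 0.84x, where x and y are each side's share when it proposes.
Hence (1 − 0.84·0.84)x = 20(1 − 0.84), i.e. 0.2944·x = 3.2.
x ≈ 10.8696; the founder's share is 20 − x ≈ 9.1304.

9.13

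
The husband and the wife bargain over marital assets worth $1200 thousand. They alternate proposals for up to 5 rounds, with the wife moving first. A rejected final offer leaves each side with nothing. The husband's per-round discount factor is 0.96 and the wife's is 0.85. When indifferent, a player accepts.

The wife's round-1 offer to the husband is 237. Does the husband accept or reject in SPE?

Round 5 (the wife proposes): the husband will accept anything ≥ 0, so the wife offers 0 and keeps 1200.
Round 4 (the husband proposes): the wife can get 1200 next round, worth 0.85 × 1200 = 1020 now; the husband offers that and keeps 180.
Round 3 (the wife proposes): the husband can get 180 next round, worth 0.96 × 180 = 172.8 now, so the wife offers 172.8, keeping 1027.2.
Round 2 (the husband proposes): the wife can get 1027.2 next round, worth 0.85 × 1027.2 = 873.12 now; the husband offers that and keeps 326.88.
So by rejecting in round 1, the husband gets 326.88 next round, worth 0.96 × 326.88 = 313.8048 now.
Offer 237 < 313.8048, so the husband rejects.

Reject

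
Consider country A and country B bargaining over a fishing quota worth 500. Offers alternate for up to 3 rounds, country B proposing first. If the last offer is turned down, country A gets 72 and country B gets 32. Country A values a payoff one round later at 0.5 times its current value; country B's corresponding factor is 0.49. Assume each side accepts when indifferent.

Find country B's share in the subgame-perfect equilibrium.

Round 3 (country B proposes): country A gets 72 if talks fail, so country B offers 72 and keeps 428.
Round 2 (country A proposes): country B can get 428 next round, worth 0.49 × 428 = 209.72 now; country A offers that and keeps 290.28.
Round 1 (country B proposes): country A can get 290.28 next round, worth 0.5 × 290.28 = 145.14 now, so country B offers 145.14, keeping 354.86.

354.86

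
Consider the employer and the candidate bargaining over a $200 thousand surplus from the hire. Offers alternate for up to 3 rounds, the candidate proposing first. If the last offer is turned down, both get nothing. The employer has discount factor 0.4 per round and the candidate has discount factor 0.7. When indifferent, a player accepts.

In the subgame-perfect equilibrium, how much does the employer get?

24

By backward induction:
Round 3 (the candidate proposes): rejection yields 0 for the employer; the candidate offers 0 and keeps 200.
Round 2 (the employer proposes): the candidate can get 200 next round, worth 0.7 × 200 = 140 now, so the employer offers 140, keeping 60.
Round 1 (the candidate proposes): the employer can get 60 next round, worth 0.4 × 60 = 24 now; the candidate offers that and keeps 176.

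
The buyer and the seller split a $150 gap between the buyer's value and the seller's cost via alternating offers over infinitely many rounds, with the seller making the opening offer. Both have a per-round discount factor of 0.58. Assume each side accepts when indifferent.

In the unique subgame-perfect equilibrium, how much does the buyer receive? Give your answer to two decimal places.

55.06

When the seller proposes, the buyer accepts any offer worth at least 0.58 times what the buyer would get by proposing next round; and vice versa.
This gives x = 150 − 0.58y and y = 150 − 0.58x, where x and y are each side's share when it proposes.
Hence (1 − 0.58·0.58)x = 150(1 − 0.58), i.e. 0.6636·x = 63.
x ≈ 94.9367; the buyer's share is 150 − x ≈ 55.0633.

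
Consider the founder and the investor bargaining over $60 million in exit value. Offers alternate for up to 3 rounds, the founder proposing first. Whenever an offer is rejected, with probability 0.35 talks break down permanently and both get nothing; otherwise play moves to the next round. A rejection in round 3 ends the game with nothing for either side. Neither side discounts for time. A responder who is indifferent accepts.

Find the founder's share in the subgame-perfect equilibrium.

46.35

Round 3 (the founder proposes): the investor will accept anything ≥ 0, so the founder offers 0 and keeps 60.
Round 2 (the investor proposes): rejecting gives the founder an expected 0.65 × 60 = 39, so the investor offers 39, keeping 21.
Round 1 (the founder proposes): rejecting gives the investor an expected 0.65 × 21 = 13.65, so the founder offers 13.65, keeping 46.35.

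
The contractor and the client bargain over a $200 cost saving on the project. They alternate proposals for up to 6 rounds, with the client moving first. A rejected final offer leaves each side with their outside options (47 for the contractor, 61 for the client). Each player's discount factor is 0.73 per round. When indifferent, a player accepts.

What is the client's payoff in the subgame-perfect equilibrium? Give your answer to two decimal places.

110.76

By backward induction:
Round 6 (the contractor proposes): the client gets 61 if talks fail, so the contractor offers 61 and keeps 139.
Round 5 (the client proposes): the contractor can get 139 next round, worth 0.73 × 139 = 101.47 now; the client offers that and keeps 98.53.
Round 4 (the contractor proposes): the client can get 98.53 next round, worth 0.73 × 98.53 = 71.9269 now. The contractor offers 71.9269 and keeps 200 − 71.9269 = 128.0731.
Round 3 (the client proposes): the contractor can get 128.0731 next round, worth 0.73 × 128.0731 = 93.493363 now. The client offers 93.493363 and keeps 200 − 93.493363 = 106.506637.
Round 2 (the contractor proposes): the client can get 106.506637 next round, worth 0.73 × 106.506637 = 77.74984501 now. The contractor offers 77.74984501 and keeps 200 − 77.74984501 = 122.25015499.
Round 1 (the client proposes): the contractor can get 122.25015499 next round, worth 0.73 × 122.25015499 = 89.2426131427 now, so the client offers 89.2426131427, keeping 110.7573868573.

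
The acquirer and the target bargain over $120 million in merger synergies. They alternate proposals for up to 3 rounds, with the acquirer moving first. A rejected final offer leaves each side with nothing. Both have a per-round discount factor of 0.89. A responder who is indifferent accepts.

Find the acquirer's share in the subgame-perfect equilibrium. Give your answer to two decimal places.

By backward induction:
Round 3 (the acquirer proposes): the target will accept anything ≥ 0, so the acquirer offers 0 and keeps 120.
Round 2 (the target proposes): the acquirer can get 120 next round, worth 0.89 × 120 = 106.8 now; the target offers that and keeps 13.2.
Round 1 (the acquirer proposes): the target can get 13.2 next round, worth 0.89 × 13.2 = 11.748 now; the acquirer offers that and keeps 108.252.

108.25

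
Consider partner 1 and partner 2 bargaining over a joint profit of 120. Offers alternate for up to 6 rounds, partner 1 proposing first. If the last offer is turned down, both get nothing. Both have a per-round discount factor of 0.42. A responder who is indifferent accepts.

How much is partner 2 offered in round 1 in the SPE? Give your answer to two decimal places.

35.96

Solve by backward induction from round 6.
Round 6 (partner 2 proposes): partner 1 will accept anything ≥ 0, so partner 2 offers 0 and keeps 120.
Round 5 (partner 1 proposes): partner 2 can get 120 next round, worth 0.42 × 120 = 50.4 now. Partner 1 offers 50.4 and keeps 120 − 50.4 = 69.6.
Round 4 (partner 2 proposes): partner 1 can get 69.6 next round, worth 0.42 × 69.6 = 29.232 now; partner 2 offers that and keeps 90.768.
Round 3 (partner 1 proposes): partner 2 can get 90.768 next round, worth 0.42 × 90.768 = 38.12256 now, so partner 1 offers 38.12256, keeping 81.87744.
Round 2 (partner 2 proposes): partner 1 can get 81.87744 next round, worth 0.42 × 81.87744 = 34.3885248 now, so partner 2 offers 34.3885248, keeping 85.6114752.
Round 1 (partner 1 proposes): partner 2 can get 85.6114752 next round, worth 0.42 × 85.6114752 = 35.956819584 now. Partner 1 offers 35.956819584 and keeps 120 − 35.956819584 = 84.043180416.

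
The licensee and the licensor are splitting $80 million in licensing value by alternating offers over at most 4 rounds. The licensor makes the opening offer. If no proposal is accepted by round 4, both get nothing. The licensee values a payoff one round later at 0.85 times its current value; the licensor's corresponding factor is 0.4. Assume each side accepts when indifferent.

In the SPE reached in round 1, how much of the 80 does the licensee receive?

Round 4 (the licensee proposes): rejection yields 0 for the licensor; the licensee offers 0 and keeps 80.
Round 3 (the licensor proposes): the licensee can get 80 next round, worth 0.85 × 80 = 68 now, so the licensor offers 68, keeping 12.
Round 2 (the licensee proposes): the licensor can get 12 next round, worth 0.4 × 12 = 4.8 now. The licensee offers 4.8 and keeps 80 − 4.8 = 75.2.
Round 1 (the licensor proposes): the licensee can get 75.2 next round, worth 0.85 × 75.2 = 63.92 now, so the licensor offers 63.92, keeping 16.08.

63.92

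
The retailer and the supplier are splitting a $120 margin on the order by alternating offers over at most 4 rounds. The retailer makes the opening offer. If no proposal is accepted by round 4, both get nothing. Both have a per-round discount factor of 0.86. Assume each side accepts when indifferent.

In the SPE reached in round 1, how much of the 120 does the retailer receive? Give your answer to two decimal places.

Round 4 (the supplier proposes): rejection yields 0 for the retailer; the supplier offers 0 and keeps 120.
Round 3 (the retailer proposes): the supplier can get 120 next round, worth 0.86 × 120 = 103.2 now, so the retailer offers 103.2, keeping 16.8.
Round 2 (the supplier proposes): the retailer can get 16.8 next round, worth 0.86 × 16.8 = 14.448 now; the supplier offers that and keeps 105.552.
Round 1 (the retailer proposes): the supplier can get 105.552 next round, worth 0.86 × 105.552 = 90.77472 now, so the retailer offers 90.77472, keeping 29.22528.

29.23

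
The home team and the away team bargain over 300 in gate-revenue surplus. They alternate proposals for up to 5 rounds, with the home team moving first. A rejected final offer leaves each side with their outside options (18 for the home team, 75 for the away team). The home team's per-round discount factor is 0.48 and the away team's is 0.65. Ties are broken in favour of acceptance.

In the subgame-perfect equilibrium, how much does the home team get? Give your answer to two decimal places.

159.66

Round 5 (the home team proposes): the away team gets 75 if talks fail, so the home team offers 75 and keeps 225.
Round 4 (the away team proposes): the home team can get 225 next round, worth 0.48 × 225 = 108 now; the away team offers that and keeps 192.
Round 3 (the home team proposes): the away team can get 192 next round, worth 0.65 × 192 = 124.8 now. The home team offers 124.8 and keeps 300 − 124.8 = 175.2.
Round 2 (the away team proposes): the home team can get 175.2 next round, worth 0.48 × 175.2 = 84.096 now; the away team offers that and keeps 215.904.
Round 1 (the home team proposes): the away team can get 215.904 next round, worth 0.65 × 215.904 = 140.3376 now, so the home team offers 140.3376, keeping 159.6624.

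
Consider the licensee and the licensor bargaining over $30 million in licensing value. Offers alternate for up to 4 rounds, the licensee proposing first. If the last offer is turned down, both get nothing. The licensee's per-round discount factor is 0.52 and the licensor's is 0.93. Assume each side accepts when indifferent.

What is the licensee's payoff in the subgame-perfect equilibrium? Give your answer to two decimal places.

Round 4 (the licensor proposes): the licensee will accept anything ≥ 0, so the licensor offers 0 and keeps 30.
Round 3 (the licensee proposes): the licensor can get 30 next round, worth 0.93 × 30 = 27.9 now; the licensee offers that and keeps 2.1.
Round 2 (the licensor proposes): the licensee can get 2.1 next round, worth 0.52 × 2.1 = 1.092 now. The licensor offers 1.092 and keeps 30 − 1.092 = 28.908.
Round 1 (the licensee proposes): the licensor can get 28.908 next round, worth 0.93 × 28.908 = 26.88444 now, so the licensee offers 26.88444, keeping 3.11556.

3.12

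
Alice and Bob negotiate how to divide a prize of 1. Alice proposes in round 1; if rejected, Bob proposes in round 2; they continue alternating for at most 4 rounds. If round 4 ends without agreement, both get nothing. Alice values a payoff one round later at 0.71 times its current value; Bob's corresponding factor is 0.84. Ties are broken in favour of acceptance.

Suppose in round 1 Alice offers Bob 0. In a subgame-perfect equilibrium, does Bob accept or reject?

Reject

Work out Bob's continuation value if the offer is rejected.
Round 4 (Bob proposes): rejection yields 0 for Alice; Bob offers 0 and keeps 1.
Round 3 (Alice proposes): Bob can get 1 next round, worth 0.84 × 1 = 0.84 now. Alice offers 0.84 and keeps 1 − 0.84 = 0.16.
Round 2 (Bob proposes): Alice can get 0.16 next round, worth 0.71 × 0.16 = 0.1136 now. Bob offers 0.1136 and keeps 1 − 0.1136 = 0.8864.
So by rejecting in round 1, Bob gets 0.8864 next round, worth 0.84 × 0.8864 = 0.744576 now.
Offer 0 < 0.744576, so Bob rejects.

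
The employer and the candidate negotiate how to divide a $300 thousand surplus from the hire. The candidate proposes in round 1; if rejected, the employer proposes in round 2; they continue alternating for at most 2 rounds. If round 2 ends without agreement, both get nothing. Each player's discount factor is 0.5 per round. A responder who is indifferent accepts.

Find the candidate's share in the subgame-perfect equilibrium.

150

Work backward from the last round.
Round 2 (the employer proposes): rejection yields 0 for the candidate; the employer offers 0 and keeps 300.
Round 1 (the candidate proposes): the employer can get 300 next round, worth 0.5 × 300 = 150 now, so the candidate offers 150, keeping 150.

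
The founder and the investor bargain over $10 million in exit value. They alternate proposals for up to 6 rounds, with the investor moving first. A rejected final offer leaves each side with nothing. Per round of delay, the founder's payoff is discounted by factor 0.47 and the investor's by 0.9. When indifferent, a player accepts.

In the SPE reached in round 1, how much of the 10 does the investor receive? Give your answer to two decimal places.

Round 6 (the founder proposes): rejection yields 0 for the investor; the founder offers 0 and keeps 10.
Round 5 (the investor proposes): the founder can get 10 next round, worth 0.47 × 10 = 4.7 now, so the investor offers 4.7, keeping 5.3.
Round 4 (the founder proposes): the investor can get 5.3 next round, worth 0.9 × 5.3 = 4.77 now. The founder offers 4.77 and keeps 10 − 4.77 = 5.23.
Round 3 (the investor proposes): the founder can get 5.23 next round, worth 0.47 × 5.23 = 2.4581 now, so the investor offers 2.4581, keeping 7.5419.
Round 2 (the founder proposes): the investor can get 7.5419 next round, worth 0.9 × 7.5419 = 6.78771 now; the founder offers that and keeps 3.21229.
Round 1 (the investor proposes): the founder can get 3.21229 next round, worth 0.47 × 3.21229 = 1.5097763 now. The investor offers 1.5097763 and keeps 10 − 1.5097763 = 8.4902237.

8.49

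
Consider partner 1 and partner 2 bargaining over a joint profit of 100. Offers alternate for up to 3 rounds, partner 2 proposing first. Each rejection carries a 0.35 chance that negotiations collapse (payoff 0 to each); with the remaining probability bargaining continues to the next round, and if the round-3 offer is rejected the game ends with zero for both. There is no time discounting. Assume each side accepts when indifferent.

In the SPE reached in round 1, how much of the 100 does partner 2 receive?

77.25

Round 3 (partner 2 proposes): rejection yields 0 for partner 1; partner 2 offers 0 and keeps 100.
Round 2 (partner 1 proposes): rejecting gives partner 2 an expected 0.65 × 100 = 65. Partner 1 offers 65 and keeps 100 − 65 = 35.
Round 1 (partner 2 proposes): rejecting gives partner 1 an expected 0.65 × 35 = 22.75, so partner 2 offers 22.75, keeping 77.25.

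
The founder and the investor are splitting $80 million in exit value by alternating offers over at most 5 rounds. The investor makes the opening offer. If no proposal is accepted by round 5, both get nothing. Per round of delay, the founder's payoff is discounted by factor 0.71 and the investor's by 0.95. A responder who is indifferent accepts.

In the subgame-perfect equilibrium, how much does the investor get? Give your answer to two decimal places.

75.24

Round 5 (the investor proposes): rejection yields 0 for the founder; the investor offers 0 and keeps 80.
Round 4 (the founder proposes): the investor can get 80 next round, worth 0.95 × 80 = 76 now, so the founder offers 76, keeping 4.
Round 3 (the investor proposes): the founder can get 4 next round, worth 0.71 × 4 = 2.84 now. The investor offers 2.84 and keeps 80 − 2.84 = 77.16.
Round 2 (the founder proposes): the investor can get 77.16 next round, worth 0.95 × 77.16 = 73.302 now, so the founder offers 73.302, keeping 6.698.
Round 1 (the investor proposes): the founder can get 6.698 next round, worth 0.71 × 6.698 = 4.75558 now; the investor offers that and keeps 75.24442.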